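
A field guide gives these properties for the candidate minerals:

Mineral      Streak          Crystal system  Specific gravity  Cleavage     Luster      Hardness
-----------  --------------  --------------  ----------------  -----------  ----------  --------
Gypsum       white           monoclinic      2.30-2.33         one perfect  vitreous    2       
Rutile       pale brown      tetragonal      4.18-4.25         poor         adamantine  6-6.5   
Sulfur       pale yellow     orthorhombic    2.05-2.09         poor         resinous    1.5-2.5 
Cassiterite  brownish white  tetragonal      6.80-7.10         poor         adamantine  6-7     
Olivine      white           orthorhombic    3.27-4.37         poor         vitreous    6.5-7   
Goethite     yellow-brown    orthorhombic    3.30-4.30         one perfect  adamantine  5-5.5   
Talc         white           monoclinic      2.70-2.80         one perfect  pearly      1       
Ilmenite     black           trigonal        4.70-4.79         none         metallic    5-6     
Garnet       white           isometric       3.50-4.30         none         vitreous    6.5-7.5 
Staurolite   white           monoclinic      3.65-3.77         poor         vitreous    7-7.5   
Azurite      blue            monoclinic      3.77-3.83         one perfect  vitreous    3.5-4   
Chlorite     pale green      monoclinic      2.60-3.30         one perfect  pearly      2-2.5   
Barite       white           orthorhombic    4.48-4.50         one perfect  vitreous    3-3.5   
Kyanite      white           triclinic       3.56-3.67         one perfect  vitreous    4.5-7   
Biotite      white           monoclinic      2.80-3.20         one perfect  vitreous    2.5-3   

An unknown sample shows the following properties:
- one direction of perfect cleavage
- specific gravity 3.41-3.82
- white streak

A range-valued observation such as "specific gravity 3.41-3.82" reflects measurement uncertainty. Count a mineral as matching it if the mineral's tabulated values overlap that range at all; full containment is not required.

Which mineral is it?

Kyanite

One direction of perfect cleavage — only Gypsum, Goethite, Talc, Azurite, Chlorite, Barite, Kyanite, Biotite remain.
Specific gravity 3.41-3.82 — narrows the field to Goethite, Azurite, Kyanite.
White streak — narrows the field to Kyanite.
Only Kyanite satisfies all observations.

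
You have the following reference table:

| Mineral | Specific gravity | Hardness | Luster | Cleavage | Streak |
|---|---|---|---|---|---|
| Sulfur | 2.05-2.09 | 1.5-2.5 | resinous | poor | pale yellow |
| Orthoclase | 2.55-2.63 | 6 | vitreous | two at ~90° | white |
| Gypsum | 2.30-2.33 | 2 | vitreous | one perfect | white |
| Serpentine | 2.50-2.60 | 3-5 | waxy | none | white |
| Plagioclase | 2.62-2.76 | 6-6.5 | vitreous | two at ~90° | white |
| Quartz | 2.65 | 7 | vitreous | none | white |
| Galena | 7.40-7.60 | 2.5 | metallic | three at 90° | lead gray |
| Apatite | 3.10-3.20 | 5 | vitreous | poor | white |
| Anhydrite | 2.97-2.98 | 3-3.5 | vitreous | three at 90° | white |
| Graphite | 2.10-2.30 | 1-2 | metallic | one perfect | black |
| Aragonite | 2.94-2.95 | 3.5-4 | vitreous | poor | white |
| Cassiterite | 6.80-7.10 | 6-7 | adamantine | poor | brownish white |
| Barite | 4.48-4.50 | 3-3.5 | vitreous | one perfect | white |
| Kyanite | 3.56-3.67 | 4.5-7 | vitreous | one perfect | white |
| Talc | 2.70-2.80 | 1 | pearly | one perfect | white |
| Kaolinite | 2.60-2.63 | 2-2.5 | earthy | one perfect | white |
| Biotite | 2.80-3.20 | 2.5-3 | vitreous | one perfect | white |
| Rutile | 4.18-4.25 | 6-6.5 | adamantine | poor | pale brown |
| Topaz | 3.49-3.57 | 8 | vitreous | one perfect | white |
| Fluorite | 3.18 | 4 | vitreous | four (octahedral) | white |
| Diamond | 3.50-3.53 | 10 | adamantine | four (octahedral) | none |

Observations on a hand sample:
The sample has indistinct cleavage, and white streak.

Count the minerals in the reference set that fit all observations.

2

Indistinct cleavage: narrows the field to Sulfur, Apatite, Aragonite, Cassiterite, Rutile.
White streak: Apatite, Aragonite remain.
Remaining candidates: Apatite, Aragonite.
That is 2 minerals.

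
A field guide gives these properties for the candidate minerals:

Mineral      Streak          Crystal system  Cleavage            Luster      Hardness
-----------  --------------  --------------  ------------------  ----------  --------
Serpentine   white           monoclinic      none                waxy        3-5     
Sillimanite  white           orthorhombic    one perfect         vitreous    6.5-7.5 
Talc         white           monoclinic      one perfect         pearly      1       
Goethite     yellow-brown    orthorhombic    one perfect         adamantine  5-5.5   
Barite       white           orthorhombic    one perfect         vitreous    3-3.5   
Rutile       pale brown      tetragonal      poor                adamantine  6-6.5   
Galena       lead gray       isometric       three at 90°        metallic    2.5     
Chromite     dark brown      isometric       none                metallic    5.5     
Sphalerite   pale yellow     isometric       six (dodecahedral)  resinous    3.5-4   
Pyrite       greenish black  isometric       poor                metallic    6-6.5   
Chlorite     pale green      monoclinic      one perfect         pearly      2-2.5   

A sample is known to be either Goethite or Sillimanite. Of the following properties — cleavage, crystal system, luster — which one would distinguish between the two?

Cleavage: both one perfect — same for both.
Crystal system: both orthorhombic — same for both.
Luster: Goethite adamantine, Sillimanite vitreous — different.
Of the listed properties, luster is the one that separates them.

luster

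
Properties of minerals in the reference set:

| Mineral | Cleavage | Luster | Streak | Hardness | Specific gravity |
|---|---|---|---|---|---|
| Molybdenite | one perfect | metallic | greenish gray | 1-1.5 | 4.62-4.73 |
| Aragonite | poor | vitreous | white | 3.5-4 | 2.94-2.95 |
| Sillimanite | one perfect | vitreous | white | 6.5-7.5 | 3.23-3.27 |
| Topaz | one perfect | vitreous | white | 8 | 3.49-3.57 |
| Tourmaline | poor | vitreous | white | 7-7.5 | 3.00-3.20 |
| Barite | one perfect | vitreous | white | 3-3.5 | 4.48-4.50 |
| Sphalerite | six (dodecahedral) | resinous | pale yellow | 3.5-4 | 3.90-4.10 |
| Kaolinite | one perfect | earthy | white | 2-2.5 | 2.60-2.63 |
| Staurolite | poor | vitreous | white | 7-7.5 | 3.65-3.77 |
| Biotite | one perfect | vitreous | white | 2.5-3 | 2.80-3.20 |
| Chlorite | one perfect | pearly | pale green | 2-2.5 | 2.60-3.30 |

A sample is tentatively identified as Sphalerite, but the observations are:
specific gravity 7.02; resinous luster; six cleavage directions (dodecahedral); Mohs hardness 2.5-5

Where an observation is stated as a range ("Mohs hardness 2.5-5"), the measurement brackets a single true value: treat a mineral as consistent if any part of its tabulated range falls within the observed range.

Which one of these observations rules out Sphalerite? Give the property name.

specific gravity

Specific gravity 7.02: Sphalerite has SG 3.90-4.10 — inconsistent.
Resinous luster: Sphalerite has resinous luster — matches.
Six cleavage directions (dodecahedral): Sphalerite has cleavage six (dodecahedral) — matches.
Mohs hardness 2.5-5: Sphalerite has hardness 3.5-4 — matches.
The specific gravity is the one property that does not fit.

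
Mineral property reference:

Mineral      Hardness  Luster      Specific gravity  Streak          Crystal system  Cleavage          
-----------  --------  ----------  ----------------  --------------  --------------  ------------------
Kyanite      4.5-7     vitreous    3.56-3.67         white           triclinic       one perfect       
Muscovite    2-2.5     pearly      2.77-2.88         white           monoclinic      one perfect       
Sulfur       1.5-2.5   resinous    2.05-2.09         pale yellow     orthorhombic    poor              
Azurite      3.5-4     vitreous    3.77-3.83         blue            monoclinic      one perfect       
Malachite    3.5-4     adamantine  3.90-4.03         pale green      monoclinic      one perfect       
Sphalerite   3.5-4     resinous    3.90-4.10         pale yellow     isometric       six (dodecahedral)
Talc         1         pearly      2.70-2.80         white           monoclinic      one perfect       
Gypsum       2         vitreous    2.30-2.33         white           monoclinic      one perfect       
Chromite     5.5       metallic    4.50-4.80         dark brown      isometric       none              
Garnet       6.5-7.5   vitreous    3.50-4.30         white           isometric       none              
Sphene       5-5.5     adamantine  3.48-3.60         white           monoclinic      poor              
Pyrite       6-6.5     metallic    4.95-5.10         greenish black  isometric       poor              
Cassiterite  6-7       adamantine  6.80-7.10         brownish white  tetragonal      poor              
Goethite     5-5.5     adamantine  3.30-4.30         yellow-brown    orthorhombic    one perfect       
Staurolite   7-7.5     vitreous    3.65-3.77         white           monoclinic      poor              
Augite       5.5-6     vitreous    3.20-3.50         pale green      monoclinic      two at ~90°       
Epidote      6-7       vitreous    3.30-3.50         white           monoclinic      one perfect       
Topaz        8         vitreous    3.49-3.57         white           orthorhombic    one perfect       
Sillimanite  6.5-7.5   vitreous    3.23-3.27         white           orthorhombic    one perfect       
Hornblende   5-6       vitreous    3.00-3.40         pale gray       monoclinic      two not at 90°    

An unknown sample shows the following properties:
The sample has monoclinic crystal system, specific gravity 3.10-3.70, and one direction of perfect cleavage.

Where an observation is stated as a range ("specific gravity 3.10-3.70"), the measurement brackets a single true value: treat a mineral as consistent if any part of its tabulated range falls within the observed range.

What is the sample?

Monoclinic crystal system — Muscovite, Azurite, Malachite, Talc, Gypsum, Sphene, Staurolite, Augite, Epidote, Hornblende remain.
Specific gravity 3.10-3.70 rules out Muscovite, Azurite, Malachite, Talc, Gypsum.
One direction of perfect cleavage — leaves Epidote.
The only mineral consistent with every observation is Epidote.

Epidote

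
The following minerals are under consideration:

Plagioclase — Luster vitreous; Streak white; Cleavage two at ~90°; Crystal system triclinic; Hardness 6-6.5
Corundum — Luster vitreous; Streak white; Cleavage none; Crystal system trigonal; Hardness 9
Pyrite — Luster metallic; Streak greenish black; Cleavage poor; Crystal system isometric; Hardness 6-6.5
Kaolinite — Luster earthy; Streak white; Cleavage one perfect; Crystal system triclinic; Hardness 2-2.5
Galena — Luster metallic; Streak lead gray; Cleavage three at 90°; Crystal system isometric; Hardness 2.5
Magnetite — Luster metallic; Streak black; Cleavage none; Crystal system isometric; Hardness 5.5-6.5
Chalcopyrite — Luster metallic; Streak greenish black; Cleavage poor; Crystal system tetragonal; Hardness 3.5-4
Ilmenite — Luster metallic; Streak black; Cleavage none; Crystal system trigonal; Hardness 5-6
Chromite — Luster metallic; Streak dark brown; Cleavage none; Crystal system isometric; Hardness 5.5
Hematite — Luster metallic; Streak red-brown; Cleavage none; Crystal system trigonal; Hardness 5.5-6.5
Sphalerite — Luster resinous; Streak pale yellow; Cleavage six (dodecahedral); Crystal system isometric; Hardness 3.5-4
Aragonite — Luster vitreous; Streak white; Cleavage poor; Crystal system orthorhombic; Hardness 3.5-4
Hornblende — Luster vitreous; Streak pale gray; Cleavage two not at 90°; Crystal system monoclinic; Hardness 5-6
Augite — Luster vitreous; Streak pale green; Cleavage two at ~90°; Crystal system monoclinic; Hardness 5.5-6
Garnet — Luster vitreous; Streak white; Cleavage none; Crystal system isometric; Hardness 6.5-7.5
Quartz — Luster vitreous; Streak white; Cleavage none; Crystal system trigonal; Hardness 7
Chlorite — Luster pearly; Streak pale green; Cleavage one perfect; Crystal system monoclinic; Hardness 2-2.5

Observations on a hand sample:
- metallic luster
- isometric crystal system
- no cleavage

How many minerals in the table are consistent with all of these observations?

Metallic luster: narrows the field to Pyrite, Galena, Magnetite, Chalcopyrite, Ilmenite, Chromite, Hematite.
Isometric crystal system eliminates Chalcopyrite, Ilmenite, Hematite.
No cleavage is inconsistent with Pyrite, Galena.
The minerals that satisfy all observations are Chromite, Magnetite.
That is 2 minerals.

2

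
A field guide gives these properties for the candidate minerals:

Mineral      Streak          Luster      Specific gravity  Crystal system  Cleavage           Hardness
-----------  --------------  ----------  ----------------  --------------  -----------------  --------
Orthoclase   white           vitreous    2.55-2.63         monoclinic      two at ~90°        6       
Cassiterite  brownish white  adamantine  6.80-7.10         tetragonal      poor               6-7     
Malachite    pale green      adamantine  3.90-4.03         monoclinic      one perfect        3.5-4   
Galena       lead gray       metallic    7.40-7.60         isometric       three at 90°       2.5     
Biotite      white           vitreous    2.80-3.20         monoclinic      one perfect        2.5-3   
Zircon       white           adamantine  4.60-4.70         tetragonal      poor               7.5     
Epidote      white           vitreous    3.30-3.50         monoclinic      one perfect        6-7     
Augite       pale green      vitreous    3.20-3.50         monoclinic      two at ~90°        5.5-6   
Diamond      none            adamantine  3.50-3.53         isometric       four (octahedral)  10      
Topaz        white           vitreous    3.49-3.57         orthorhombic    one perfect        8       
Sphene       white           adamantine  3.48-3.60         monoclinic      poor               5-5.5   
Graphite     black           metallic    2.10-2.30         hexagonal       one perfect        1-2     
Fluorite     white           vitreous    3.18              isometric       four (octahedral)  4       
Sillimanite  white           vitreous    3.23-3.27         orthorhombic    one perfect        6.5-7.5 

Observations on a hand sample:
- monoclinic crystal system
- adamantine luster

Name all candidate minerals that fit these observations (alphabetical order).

Monoclinic crystal system — only Orthoclase, Malachite, Biotite, Epidote, Augite, Sphene remain.
Adamantine luster — only Malachite, Sphene remain.
The minerals that satisfy all observations are Malachite, Sphene.

Malachite, Sphene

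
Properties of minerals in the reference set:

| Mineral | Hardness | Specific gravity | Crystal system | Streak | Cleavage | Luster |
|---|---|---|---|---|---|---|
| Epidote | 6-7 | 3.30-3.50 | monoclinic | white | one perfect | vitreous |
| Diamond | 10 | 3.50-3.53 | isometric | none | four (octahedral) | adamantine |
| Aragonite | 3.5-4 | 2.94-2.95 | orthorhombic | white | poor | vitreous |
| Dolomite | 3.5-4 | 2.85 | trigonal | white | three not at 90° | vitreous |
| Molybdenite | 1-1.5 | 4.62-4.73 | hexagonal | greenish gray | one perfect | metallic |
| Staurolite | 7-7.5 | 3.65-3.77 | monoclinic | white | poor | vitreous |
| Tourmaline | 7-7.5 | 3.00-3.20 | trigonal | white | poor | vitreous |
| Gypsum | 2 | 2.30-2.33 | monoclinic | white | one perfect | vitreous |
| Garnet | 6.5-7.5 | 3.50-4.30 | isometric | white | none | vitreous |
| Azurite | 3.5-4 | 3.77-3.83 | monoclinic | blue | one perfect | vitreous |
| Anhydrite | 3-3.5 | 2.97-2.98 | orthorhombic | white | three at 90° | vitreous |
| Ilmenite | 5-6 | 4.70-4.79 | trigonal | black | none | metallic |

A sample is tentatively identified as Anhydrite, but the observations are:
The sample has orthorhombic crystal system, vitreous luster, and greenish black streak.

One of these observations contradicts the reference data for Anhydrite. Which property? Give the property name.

streak

Orthorhombic crystal system: Anhydrite has orthorhombic system — agrees.
Vitreous luster: Anhydrite has vitreous luster — agrees.
Greenish black streak: Anhydrite has white streak — outside the reference range.
Only the streak is inconsistent.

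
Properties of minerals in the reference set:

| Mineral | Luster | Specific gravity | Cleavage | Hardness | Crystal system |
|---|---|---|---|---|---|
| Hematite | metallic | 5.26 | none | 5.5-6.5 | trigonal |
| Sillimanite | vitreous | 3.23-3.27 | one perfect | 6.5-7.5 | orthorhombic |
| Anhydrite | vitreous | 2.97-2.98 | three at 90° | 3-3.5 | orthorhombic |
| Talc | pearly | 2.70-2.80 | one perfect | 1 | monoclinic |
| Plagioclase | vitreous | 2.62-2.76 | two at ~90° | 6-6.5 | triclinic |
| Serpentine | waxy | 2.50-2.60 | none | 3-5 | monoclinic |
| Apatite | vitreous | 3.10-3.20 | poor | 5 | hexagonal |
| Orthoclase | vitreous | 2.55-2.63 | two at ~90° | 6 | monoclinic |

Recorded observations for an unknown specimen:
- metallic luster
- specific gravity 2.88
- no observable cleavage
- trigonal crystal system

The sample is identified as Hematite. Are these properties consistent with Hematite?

Metallic luster — fits Hematite (metallic luster).
Specific gravity 2.88 — Hematite has SG 5.26; a mismatch.
No observable cleavage — fits Hematite (cleavage none).
Trigonal crystal system — fits Hematite (trigonal system).
Specific gravity alone is enough to reject Hematite.

No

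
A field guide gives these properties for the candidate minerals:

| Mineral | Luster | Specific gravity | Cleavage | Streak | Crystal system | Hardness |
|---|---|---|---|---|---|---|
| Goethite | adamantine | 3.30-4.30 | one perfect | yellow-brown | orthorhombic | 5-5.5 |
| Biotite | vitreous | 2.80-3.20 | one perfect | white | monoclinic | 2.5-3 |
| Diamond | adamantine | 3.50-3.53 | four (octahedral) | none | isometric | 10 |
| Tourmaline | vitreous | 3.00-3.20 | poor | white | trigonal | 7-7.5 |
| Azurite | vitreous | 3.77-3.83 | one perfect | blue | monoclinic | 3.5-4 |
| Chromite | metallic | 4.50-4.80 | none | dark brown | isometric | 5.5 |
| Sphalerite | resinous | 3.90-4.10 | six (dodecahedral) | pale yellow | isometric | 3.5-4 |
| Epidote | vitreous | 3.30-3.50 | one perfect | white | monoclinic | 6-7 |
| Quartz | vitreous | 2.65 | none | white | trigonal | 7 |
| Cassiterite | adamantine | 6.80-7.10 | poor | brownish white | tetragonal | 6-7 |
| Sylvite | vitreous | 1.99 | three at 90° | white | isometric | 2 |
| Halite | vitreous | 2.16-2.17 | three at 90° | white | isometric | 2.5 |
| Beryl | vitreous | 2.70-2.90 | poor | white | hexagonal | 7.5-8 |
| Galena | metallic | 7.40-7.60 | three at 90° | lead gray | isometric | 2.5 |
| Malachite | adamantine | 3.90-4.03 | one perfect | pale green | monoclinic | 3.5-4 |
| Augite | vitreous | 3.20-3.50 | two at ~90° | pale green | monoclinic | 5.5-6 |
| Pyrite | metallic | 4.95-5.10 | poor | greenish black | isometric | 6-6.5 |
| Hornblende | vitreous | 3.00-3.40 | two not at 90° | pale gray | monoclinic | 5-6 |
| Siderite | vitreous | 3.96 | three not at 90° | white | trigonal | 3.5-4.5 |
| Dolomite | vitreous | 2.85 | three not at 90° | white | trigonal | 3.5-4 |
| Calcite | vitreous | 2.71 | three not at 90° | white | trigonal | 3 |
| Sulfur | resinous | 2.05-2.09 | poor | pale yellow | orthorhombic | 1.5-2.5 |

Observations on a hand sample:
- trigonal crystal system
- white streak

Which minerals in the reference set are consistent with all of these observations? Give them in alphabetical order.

Calcite, Dolomite, Quartz, Siderite, Tourmaline

Trigonal crystal system — Tourmaline, Quartz, Siderite, Dolomite, Calcite remain.
White streak — every remaining candidate is consistent.
The minerals that satisfy all observations are Calcite, Dolomite, Quartz, Siderite, Tourmaline.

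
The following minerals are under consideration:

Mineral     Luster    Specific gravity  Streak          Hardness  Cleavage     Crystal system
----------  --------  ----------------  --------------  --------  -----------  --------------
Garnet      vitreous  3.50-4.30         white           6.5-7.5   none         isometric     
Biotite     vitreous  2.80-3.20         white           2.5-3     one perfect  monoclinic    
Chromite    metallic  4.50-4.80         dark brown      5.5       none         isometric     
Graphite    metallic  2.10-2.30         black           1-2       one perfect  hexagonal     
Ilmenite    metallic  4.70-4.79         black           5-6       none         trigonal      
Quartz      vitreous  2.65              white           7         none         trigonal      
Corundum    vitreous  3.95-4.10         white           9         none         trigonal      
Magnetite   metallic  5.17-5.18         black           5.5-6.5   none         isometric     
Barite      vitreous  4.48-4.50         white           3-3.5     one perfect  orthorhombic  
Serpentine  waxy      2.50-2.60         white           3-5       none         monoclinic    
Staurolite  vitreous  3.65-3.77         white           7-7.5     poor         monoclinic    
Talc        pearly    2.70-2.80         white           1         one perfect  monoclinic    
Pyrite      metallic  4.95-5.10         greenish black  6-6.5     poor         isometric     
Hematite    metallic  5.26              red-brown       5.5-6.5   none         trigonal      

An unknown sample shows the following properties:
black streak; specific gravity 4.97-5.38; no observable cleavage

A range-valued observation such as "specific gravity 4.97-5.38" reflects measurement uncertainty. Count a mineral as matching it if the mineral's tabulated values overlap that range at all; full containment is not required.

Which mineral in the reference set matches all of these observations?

Magnetite

Black streak — leaves Graphite, Ilmenite, Magnetite.
Specific gravity 4.97-5.38 — leaves Magnetite.
No observable cleavage — no further eliminations.
The only mineral consistent with every observation is Magnetite.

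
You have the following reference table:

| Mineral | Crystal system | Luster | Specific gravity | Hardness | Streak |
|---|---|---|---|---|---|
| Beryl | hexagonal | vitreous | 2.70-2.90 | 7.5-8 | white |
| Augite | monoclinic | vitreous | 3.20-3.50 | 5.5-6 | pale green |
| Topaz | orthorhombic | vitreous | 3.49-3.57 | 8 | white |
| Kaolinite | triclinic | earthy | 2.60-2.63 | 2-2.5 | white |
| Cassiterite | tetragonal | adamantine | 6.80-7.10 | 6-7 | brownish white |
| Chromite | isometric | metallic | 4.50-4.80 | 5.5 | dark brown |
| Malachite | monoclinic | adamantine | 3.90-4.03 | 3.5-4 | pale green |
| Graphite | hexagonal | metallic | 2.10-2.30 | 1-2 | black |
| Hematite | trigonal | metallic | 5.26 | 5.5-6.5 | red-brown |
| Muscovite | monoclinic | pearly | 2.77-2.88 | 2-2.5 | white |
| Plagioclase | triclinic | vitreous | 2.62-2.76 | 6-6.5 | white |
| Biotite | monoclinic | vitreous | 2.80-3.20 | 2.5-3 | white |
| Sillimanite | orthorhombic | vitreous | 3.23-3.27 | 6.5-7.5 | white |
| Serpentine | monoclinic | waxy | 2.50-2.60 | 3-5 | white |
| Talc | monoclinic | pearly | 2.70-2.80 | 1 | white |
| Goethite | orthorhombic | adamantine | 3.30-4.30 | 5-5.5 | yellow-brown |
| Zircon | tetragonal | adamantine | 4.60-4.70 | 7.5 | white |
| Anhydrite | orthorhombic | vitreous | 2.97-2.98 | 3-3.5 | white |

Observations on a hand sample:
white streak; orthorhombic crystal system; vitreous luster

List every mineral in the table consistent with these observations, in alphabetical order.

White streak: only Beryl, Topaz, Kaolinite, Muscovite, Plagioclase, Biotite, Sillimanite, Serpentine, Talc, Zircon, Anhydrite remain.
Orthorhombic crystal system: Topaz, Sillimanite, Anhydrite remain.
Vitreous luster: all remaining candidates fit.
Consistent with every observation: Anhydrite, Sillimanite, Topaz.

Anhydrite, Sillimanite, Topaz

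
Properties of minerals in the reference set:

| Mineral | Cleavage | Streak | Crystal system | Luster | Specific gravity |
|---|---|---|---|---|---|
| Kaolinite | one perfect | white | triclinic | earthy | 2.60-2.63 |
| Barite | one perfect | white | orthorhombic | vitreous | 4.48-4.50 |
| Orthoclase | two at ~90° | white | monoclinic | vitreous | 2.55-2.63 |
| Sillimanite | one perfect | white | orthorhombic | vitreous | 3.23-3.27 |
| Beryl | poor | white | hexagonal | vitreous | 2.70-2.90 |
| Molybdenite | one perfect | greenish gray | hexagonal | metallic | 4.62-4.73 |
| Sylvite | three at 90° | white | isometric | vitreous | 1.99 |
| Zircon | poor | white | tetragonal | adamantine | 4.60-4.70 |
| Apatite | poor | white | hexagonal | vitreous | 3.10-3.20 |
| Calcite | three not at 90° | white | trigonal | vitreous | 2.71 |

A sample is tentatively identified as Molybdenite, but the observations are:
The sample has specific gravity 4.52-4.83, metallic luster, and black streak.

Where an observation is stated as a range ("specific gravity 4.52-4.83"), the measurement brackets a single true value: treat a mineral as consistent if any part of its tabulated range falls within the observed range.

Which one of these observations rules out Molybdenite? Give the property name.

streak

Specific gravity 4.52-4.83: Molybdenite has SG 4.62-4.73 — within range.
Metallic luster: Molybdenite has metallic luster — within range.
Black streak: Molybdenite has greenish gray streak — outside the reference range.
Only the streak is inconsistent.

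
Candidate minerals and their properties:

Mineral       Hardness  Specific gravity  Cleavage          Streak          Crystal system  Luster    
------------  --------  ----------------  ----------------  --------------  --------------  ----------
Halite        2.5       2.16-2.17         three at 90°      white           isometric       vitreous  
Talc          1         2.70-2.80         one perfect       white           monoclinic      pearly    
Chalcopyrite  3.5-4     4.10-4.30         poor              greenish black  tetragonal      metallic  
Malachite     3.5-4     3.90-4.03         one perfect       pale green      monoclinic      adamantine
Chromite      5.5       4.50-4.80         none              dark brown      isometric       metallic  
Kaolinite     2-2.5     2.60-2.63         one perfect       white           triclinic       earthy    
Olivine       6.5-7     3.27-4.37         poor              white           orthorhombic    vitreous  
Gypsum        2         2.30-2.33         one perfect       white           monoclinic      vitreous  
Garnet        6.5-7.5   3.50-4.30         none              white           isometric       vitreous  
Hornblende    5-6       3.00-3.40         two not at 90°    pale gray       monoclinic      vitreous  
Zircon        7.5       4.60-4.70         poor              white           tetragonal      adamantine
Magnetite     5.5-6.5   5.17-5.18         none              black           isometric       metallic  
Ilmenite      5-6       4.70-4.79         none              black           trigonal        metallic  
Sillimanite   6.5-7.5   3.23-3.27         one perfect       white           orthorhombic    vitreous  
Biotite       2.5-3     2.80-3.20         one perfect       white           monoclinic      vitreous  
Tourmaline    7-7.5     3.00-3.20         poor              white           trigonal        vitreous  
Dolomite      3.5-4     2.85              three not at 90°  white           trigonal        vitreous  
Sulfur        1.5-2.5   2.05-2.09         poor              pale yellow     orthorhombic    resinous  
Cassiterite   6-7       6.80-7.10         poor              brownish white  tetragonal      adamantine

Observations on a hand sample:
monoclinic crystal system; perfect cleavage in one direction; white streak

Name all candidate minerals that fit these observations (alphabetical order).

Monoclinic crystal system: only Talc, Malachite, Gypsum, Hornblende, Biotite remain.
Perfect cleavage in one direction eliminates Hornblende.
White streak eliminates Malachite.
Remaining candidates: Biotite, Gypsum, Talc.

Biotite, Gypsum, Talc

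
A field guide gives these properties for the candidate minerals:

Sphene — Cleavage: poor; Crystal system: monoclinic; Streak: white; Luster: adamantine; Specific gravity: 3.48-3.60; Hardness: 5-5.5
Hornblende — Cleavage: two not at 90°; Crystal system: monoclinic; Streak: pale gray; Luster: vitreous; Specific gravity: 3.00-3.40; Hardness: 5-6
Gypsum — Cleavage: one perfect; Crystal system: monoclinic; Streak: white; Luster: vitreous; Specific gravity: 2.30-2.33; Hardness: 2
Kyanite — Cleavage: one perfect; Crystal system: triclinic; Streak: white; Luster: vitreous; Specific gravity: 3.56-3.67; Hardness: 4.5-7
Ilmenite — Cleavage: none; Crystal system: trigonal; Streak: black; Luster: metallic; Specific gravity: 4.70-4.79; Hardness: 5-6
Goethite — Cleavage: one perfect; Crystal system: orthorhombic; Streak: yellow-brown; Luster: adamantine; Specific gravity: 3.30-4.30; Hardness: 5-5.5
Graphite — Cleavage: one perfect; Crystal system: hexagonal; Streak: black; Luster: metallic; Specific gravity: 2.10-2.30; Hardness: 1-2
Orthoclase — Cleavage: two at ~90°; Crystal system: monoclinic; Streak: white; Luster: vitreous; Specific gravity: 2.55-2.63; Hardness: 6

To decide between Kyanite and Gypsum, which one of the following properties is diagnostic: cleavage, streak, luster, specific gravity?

specific gravity

Cleavage: both one perfect — identical.
Streak: both white — identical.
Luster: both vitreous — identical.
Specific gravity: Kyanite 3.56-3.67, Gypsum 2.30-2.33 — distinct.
Specific gravity is the diagnostic property here.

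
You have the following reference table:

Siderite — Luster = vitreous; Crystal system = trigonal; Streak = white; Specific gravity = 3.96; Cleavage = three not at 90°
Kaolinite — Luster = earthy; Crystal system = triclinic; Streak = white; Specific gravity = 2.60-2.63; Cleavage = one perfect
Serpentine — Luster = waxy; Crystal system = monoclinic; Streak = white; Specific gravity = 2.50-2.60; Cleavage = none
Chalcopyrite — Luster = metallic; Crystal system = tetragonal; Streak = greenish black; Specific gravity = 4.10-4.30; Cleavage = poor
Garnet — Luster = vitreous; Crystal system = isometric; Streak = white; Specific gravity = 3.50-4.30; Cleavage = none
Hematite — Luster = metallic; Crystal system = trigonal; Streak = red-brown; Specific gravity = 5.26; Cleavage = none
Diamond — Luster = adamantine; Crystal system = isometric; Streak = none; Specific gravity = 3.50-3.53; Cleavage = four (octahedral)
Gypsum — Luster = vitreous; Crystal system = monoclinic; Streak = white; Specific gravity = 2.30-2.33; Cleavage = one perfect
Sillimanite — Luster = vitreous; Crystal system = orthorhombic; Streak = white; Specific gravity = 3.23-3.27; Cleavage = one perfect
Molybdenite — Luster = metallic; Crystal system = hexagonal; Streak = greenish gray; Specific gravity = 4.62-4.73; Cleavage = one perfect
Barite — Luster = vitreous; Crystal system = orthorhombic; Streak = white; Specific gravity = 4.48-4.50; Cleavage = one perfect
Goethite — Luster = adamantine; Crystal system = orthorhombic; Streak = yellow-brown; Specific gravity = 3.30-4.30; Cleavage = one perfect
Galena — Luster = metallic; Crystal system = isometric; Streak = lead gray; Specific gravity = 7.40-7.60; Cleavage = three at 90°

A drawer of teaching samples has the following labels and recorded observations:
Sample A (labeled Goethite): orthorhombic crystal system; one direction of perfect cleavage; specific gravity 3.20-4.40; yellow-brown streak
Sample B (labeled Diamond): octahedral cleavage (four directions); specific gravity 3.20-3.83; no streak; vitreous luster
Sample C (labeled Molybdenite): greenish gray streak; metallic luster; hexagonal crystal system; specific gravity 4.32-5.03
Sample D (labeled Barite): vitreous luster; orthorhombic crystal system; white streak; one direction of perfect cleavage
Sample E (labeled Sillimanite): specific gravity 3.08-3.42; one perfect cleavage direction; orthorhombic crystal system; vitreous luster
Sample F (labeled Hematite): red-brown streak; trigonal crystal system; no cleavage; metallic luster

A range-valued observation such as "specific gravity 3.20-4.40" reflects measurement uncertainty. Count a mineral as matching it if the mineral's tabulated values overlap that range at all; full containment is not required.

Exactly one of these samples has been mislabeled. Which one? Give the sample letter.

B

Sample A: all recorded properties match Goethite.
Sample B: vitreous luster is outside the reference for Diamond (adamantine luster) — mislabeled.
Sample C: all recorded properties match Molybdenite.
Sample D: all recorded properties match Barite.
Sample E: all recorded properties match Sillimanite.
Sample F: all recorded properties match Hematite.
Sample B is the mislabeled one.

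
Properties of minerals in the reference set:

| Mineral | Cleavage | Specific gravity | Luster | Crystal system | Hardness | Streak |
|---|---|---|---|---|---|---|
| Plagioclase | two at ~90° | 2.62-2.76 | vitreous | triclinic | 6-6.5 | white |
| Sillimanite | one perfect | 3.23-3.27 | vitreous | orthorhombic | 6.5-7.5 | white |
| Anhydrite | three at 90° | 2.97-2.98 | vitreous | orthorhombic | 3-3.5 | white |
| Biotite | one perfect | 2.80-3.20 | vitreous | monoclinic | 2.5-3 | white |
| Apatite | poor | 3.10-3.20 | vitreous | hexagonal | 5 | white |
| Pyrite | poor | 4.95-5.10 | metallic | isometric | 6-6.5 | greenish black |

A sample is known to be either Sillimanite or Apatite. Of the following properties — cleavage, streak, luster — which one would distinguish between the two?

Cleavage: Sillimanite one perfect, Apatite poor — these differ.
Streak: both white — shared.
Luster: both vitreous — shared.
Only cleavage differs between Sillimanite and Apatite among the listed tests.

cleavage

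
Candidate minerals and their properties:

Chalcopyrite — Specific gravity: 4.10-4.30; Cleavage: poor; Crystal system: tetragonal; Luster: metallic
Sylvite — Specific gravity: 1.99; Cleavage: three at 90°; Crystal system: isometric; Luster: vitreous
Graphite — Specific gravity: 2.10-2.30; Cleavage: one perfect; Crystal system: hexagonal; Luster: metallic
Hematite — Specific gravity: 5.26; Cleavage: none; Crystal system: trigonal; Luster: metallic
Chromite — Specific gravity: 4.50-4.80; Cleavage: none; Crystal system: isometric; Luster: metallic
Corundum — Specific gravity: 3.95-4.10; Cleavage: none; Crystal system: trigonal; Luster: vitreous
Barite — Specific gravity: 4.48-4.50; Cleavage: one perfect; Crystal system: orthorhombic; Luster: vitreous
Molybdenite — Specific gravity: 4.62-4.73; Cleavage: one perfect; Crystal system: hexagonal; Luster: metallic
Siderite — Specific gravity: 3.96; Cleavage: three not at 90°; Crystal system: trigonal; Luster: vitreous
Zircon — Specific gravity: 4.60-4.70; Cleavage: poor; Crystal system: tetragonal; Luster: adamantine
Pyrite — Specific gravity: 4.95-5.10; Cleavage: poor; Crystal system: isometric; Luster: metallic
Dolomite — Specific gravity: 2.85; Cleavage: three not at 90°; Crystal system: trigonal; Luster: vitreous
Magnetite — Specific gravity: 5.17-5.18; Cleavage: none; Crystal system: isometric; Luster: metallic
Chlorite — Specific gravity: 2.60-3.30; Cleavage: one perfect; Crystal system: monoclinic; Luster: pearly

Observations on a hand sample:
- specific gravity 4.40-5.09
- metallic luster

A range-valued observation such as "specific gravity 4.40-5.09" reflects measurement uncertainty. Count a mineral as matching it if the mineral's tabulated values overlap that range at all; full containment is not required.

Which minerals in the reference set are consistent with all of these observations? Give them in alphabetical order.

Chromite, Molybdenite, Pyrite

Specific gravity 4.40-5.09: only Chromite, Barite, Molybdenite, Zircon, Pyrite remain.
Metallic luster excludes Barite, Zircon.
The minerals that satisfy all observations are Chromite, Molybdenite, Pyrite.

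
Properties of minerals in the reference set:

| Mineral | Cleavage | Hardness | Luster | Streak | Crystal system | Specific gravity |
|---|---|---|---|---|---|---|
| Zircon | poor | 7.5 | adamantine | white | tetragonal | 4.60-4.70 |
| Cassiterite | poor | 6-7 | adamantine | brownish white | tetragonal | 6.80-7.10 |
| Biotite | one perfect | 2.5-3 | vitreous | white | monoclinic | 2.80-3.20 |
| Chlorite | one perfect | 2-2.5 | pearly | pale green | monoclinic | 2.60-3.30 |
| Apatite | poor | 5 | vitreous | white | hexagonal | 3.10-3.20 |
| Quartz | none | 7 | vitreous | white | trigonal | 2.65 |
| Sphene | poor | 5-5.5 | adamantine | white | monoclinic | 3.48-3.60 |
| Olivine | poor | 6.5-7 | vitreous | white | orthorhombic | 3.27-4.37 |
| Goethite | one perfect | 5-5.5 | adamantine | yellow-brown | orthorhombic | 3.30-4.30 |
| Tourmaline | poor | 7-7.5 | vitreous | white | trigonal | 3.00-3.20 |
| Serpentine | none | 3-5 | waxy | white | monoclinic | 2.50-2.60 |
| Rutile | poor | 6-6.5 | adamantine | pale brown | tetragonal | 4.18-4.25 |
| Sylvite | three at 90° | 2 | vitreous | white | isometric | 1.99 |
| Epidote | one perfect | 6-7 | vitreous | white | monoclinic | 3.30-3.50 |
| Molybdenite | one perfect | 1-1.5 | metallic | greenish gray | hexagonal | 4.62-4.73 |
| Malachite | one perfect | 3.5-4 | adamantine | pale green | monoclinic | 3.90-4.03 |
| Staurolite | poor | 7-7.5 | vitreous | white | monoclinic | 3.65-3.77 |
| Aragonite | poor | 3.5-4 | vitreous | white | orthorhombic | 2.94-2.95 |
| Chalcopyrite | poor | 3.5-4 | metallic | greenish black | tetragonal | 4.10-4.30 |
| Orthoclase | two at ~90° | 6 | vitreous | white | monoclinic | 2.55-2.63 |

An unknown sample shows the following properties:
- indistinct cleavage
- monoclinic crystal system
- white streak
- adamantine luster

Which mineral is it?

Indistinct cleavage — Zircon, Cassiterite, Apatite, Sphene, Olivine, Tourmaline, Rutile, Staurolite, Aragonite, Chalcopyrite remain.
Monoclinic crystal system — Sphene, Staurolite remain.
White streak — no further eliminations.
Adamantine luster excludes Staurolite.
The only mineral consistent with every observation is Sphene.

Sphene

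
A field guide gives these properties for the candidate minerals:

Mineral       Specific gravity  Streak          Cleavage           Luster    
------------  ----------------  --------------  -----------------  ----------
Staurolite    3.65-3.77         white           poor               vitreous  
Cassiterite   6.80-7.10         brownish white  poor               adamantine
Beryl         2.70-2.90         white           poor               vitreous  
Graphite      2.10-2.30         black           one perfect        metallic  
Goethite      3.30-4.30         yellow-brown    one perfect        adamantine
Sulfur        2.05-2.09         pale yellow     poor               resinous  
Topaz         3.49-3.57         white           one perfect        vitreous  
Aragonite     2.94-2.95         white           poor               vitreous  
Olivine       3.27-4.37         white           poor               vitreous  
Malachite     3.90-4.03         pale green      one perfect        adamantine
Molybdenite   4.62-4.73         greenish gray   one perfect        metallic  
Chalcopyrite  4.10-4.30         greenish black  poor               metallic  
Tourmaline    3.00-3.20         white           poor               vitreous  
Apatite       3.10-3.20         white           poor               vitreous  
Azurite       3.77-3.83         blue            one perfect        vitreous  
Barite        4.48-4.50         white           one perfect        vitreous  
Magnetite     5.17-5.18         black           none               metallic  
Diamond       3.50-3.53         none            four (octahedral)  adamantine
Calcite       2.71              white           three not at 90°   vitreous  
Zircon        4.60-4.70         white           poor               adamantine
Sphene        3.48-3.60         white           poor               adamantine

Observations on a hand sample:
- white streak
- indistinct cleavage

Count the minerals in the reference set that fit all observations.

8

White streak: narrows the field to Staurolite, Beryl, Topaz, Aragonite, Olivine, Tourmaline, Apatite, Barite, Calcite, Zircon, Sphene.
Indistinct cleavage is inconsistent with Topaz, Barite, Calcite.
Consistent with every observation: Apatite, Aragonite, Beryl, Olivine, Sphene, Staurolite, Tourmaline, Zircon.
That is 8 minerals.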